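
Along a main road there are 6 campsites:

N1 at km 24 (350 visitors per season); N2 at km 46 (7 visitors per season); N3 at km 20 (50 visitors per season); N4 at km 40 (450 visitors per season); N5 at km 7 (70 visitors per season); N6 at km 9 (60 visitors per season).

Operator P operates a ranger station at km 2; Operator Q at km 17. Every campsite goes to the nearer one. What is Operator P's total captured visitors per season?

130

The indifferent point is the midpoint (2+17)/2 = 9.5; campsites left of it (closer to Operator P at 2) go to Operator P, those right go to Operator Q.
  N5 at 7 (w=70) → Operator P
  N6 at 9 (w=60) → Operator P
  N3 at 20 (w=50) → Operator Q
  N1 at 24 (w=350) → Operator Q
  N4 at 40 (w=450) → Operator Q
  N2 at 46 (w=7) → Operator Q
Operator P captures 130; Operator Q captures 857.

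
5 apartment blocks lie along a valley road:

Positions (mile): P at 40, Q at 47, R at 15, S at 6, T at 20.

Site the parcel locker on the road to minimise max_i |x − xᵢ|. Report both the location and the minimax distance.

location 26.5, max distance 20.5

The 1-center on a line is the midpoint of the two extreme points: leftmost at 6, rightmost at 47.
Optimal location = (6 + 47)/2 = 26.5; maximum distance = (47 − 6)/2 = 20.5.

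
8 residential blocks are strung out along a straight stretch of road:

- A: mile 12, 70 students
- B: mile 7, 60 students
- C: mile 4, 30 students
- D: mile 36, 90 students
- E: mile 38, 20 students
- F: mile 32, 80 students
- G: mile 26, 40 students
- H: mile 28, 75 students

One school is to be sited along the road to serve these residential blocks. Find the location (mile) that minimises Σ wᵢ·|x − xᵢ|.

For a sum of weighted absolute distances on a line, the optimum is the weighted median (not the mean). Total weight W = 465; half-weight = 232.5.
Sort by position and accumulate weight:
  mile 4 (C, w=30) → cum 30
  mile 7 (B, w=60) → cum 90
  mile 12 (A, w=70) → cum 160
  mile 26 (G, w=40) → cum 200
  mile 28 (H, w=75) → cum 275  ≥ 232.5 → median here
  mile 32 (F, w=80) → cum 355
  mile 36 (D, w=90) → cum 445
  mile 38 (E, w=20) → cum 465
Optimal location: mile 28.

x = 28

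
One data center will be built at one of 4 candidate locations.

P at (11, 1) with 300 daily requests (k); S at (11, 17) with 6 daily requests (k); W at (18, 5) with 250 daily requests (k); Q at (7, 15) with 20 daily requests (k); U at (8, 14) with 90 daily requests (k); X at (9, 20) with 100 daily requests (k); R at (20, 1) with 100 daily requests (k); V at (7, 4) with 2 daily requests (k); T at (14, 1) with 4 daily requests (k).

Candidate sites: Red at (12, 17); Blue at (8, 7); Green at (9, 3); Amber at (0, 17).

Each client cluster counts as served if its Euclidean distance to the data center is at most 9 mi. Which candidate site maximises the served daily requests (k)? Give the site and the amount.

Blue, covering 416

Coverage radius r = 9 mi; a point is covered iff (Δx)²+(Δy)² ≤ 9² = 81.
  Red (12, 17): covers {S, Q, U, X} → 216
  Blue (8, 7): covers {P, Q, U, V, T} → 416
  Green (9, 3): covers {P, V, T} → 306
  Amber (0, 17): covers {Q, U} → 110
Maximum coverage at Blue: 416 daily requests (k).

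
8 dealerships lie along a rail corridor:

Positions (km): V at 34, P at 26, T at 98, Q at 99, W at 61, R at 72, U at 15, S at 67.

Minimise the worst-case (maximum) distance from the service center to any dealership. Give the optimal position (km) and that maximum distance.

location 57, max distance 42

The 1-center on a line is the midpoint of the two extreme points: leftmost at 15, rightmost at 99.
Optimal location = (15 + 99)/2 = 57; maximum distance = (99 − 15)/2 = 42.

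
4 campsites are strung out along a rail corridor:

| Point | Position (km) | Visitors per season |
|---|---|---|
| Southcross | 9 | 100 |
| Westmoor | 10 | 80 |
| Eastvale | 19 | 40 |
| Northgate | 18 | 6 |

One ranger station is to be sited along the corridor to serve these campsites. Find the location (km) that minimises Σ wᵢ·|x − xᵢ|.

For a sum of weighted absolute distances on a line, the optimum is the weighted median (not the mean). Total weight W = 226; half-weight = 113.
Sort by position and accumulate weight:
  km 9 (Southcross, w=100) → cum 100
  km 10 (Westmoor, w=80) → cum 180  ≥ 113 → median here
  km 18 (Northgate, w=6) → cum 186
  km 19 (Eastvale, w=40) → cum 226
Optimal location: km 10.

x = 10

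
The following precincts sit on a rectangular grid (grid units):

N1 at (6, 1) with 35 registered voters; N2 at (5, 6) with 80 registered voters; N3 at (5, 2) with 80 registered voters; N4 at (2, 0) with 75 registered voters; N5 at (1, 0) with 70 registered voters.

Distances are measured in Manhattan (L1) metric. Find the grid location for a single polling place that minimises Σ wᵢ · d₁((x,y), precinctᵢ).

Manhattan distance separates: Σwᵢ(|x−xᵢ|+|y−yᵢ|) = Σwᵢ|x−xᵢ| + Σwᵢ|y−yᵢ|, so x and y are optimised independently as 1-D weighted medians.
Total weight W = 340; half = 170.
x-coordinate, sorted with cumulative weight:
  x=1 (N5, w=70) cum 70
  x=2 (N4, w=75) cum 145
  x=5 (N2, w=80) cum 225  ← median
  x=5 (N3, w=80) cum 305
  x=6 (N1, w=35) cum 340
⇒ x* = 5
y-coordinate, sorted with cumulative weight:
  y=0 (N4, w=75) cum 75
  y=0 (N5, w=70) cum 145
  y=1 (N1, w=35) cum 180  ← median
  y=2 (N3, w=80) cum 260
  y=6 (N2, w=80) cum 340
⇒ y* = 1

(5, 1)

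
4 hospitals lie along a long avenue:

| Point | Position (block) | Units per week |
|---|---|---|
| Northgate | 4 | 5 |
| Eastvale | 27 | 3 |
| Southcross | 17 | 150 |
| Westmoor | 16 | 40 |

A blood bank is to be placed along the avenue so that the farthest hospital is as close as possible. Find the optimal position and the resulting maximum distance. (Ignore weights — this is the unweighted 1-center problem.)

The 1-center on a line is the midpoint of the two extreme points: leftmost at 4, rightmost at 27.
Optimal location = (4 + 27)/2 = 15.5; maximum distance = (27 − 4)/2 = 11.5.

location 15.5, max distance 11.5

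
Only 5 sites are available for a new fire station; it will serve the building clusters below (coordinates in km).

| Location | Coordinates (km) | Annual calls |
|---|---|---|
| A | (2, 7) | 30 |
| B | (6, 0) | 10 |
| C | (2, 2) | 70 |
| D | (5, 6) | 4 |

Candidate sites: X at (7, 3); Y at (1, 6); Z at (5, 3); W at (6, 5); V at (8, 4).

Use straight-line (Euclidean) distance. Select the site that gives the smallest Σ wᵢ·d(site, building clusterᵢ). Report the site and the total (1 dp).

Z, total 415.0 km

Total weighted distance at each candidate:
  X (7, 3): total = 595.1
  Y (1, 6): total = 425.1
  Z (5, 3): total = 415.0
  W (6, 5): total = 539.8
  V (8, 4): total = 703.1
Minimum is at Z with total 415.0 km.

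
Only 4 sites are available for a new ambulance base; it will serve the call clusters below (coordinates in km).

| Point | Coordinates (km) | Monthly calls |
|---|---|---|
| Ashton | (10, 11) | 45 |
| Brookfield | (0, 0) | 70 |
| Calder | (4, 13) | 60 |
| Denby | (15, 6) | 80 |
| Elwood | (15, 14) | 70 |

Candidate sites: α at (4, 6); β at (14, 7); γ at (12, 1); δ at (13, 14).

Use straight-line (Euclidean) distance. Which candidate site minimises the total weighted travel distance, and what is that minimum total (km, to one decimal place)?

β, total 2658.1 km

Total weighted distance at each candidate:
  α (4, 6): total = 3108.3
  β (14, 7): total = 2658.1
  γ (12, 1): total = 3567.5
  δ (13, 14): total = 2871.3
Minimum is at β with total 2658.1 km.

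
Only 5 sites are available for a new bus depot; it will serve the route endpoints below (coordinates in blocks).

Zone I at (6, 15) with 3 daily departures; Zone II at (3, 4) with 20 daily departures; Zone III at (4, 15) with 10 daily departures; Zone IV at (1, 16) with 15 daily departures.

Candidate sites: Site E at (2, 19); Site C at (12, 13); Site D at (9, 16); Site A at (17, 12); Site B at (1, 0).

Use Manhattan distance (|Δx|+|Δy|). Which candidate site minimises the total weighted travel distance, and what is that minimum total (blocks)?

Site E, total 464 blocks

Total weighted distance at each candidate:
  Site E (2, 19): total = 464
  Site C (12, 13): total = 694
  Site D (9, 16): total = 552
  Site A (17, 12): total = 942
  Site B (1, 0): total = 600
Minimum is at Site E with total 464 blocks.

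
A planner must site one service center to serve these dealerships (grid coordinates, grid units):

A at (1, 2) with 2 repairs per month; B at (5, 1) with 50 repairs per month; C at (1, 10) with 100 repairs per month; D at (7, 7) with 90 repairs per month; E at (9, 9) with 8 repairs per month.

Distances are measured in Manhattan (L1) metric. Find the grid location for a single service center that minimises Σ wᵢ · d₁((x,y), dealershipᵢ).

Manhattan distance separates: Σwᵢ(|x−xᵢ|+|y−yᵢ|) = Σwᵢ|x−xᵢ| + Σwᵢ|y−yᵢ|, so x and y are optimised independently as 1-D weighted medians.
Total weight W = 250; half = 125.
x-coordinate, sorted with cumulative weight:
  x=1 (A, w=2) cum 2
  x=1 (C, w=100) cum 102
  x=5 (B, w=50) cum 152  ← median
  x=7 (D, w=90) cum 242
  x=9 (E, w=8) cum 250
⇒ x* = 5
y-coordinate, sorted with cumulative weight:
  y=1 (B, w=50) cum 50
  y=2 (A, w=2) cum 52
  y=7 (D, w=90) cum 142  ← median
  y=9 (E, w=8) cum 150
  y=10 (C, w=100) cum 250
⇒ y* = 7

(5, 7)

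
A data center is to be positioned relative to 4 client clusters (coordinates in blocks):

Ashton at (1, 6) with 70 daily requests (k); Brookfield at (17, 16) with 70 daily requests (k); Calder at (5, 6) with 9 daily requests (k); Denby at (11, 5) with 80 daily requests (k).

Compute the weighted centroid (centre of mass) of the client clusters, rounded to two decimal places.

(9.54, 8.71)

The minimiser of Σwᵢ‖p−pᵢ‖² is the weighted centroid p* = (Σwᵢpᵢ)/(Σwᵢ).
Σwᵢ = 229.
Σwᵢxᵢ = 70·1 + 70·17 + 9·5 + 80·11 = 2185.
Σwᵢyᵢ = 70·6 + 70·16 + 9·6 + 80·5 = 1994.
x* = 2185/229 = 9.54, y* = 1994/229 = 8.71.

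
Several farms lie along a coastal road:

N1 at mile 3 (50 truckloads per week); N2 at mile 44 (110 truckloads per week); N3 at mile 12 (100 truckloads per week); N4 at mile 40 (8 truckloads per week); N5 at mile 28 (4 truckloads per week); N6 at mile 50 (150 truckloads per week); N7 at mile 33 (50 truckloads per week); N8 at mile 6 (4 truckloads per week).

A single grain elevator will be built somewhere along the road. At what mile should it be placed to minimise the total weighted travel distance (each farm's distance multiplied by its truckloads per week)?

For a sum of weighted absolute distances on a line, the optimum is the weighted median (not the mean). Total weight W = 476; half-weight = 238.
Sort by position and accumulate weight:
  mile 3 (N1, w=50) → cum 50
  mile 6 (N8, w=4) → cum 54
  mile 12 (N3, w=100) → cum 154
  mile 28 (N5, w=4) → cum 158
  mile 33 (N7, w=50) → cum 208
  mile 40 (N4, w=8) → cum 216
  mile 44 (N2, w=110) → cum 326  ≥ 238 → median here
  mile 50 (N6, w=150) → cum 476
Optimal location: mile 44.

x = 44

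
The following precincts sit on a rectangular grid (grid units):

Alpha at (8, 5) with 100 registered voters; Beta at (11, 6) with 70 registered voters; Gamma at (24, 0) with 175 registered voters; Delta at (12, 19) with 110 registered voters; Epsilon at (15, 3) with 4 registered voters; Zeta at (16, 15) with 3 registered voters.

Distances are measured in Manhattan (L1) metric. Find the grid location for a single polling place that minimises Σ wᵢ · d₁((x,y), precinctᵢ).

Manhattan distance separates: Σwᵢ(|x−xᵢ|+|y−yᵢ|) = Σwᵢ|x−xᵢ| + Σwᵢ|y−yᵢ|, so x and y are optimised independently as 1-D weighted medians.
Total weight W = 462; half = 231.
x-coordinate, sorted with cumulative weight:
  x=8 (Alpha, w=100) cum 100
  x=11 (Beta, w=70) cum 170
  x=12 (Delta, w=110) cum 280  ← median
  x=15 (Epsilon, w=4) cum 284
  x=16 (Zeta, w=3) cum 287
  x=24 (Gamma, w=175) cum 462
⇒ x* = 12
y-coordinate, sorted with cumulative weight:
  y=0 (Gamma, w=175) cum 175
  y=3 (Epsilon, w=4) cum 179
  y=5 (Alpha, w=100) cum 279  ← median
  y=6 (Beta, w=70) cum 349
  y=15 (Zeta, w=3) cum 352
  y=19 (Delta, w=110) cum 462
⇒ y* = 5

(12, 5)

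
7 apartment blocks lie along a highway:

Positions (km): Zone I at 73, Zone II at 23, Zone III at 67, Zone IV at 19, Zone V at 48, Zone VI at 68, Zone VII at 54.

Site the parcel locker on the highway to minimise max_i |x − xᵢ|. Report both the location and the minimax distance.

The 1-center on a line is the midpoint of the two extreme points: leftmost at 19, rightmost at 73.
Optimal location = (19 + 73)/2 = 46; maximum distance = (73 − 19)/2 = 27.

location 46, max distance 27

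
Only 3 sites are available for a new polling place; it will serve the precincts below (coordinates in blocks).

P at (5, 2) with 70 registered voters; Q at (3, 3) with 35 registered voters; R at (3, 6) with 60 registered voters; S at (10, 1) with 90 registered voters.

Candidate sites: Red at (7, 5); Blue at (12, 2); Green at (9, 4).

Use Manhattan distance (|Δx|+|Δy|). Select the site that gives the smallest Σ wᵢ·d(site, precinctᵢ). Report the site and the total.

Total weighted distance at each candidate:
  Red (7, 5): total = 1490
  Blue (12, 2): total = 1890
  Green (9, 4): total = 1505
Minimum is at Red with total 1490 blocks.

Red, total 1490 blocks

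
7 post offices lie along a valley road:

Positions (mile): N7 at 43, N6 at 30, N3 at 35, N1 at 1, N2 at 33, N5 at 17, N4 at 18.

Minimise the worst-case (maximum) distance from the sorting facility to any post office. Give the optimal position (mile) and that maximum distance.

The 1-center on a line is the midpoint of the two extreme points: leftmost at 1, rightmost at 43.
Optimal location = (1 + 43)/2 = 22; maximum distance = (43 − 1)/2 = 21.

location 22, max distance 21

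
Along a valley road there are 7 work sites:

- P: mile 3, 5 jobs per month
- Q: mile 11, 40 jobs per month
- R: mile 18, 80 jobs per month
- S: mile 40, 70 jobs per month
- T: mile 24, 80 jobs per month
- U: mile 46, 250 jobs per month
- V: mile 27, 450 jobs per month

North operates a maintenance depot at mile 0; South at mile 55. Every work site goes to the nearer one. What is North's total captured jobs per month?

655

The indifferent point is the midpoint (0+55)/2 = 27.5; work sites left of it (closer to North at 0) go to North, those right go to South.
  P at 3 (w=5) → North
  Q at 11 (w=40) → North
  R at 18 (w=80) → North
  T at 24 (w=80) → North
  V at 27 (w=450) → North
  S at 40 (w=70) → South
  U at 46 (w=250) → South
North captures 655; South captures 320.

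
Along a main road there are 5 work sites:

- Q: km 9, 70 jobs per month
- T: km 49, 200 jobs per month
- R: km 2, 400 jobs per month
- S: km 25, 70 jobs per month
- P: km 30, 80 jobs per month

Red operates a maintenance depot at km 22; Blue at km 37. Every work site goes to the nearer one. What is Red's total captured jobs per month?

The indifferent point is the midpoint (22+37)/2 = 29.5; work sites left of it (closer to Red at 22) go to Red, those right go to Blue.
  R at 2 (w=400) → Red
  Q at 9 (w=70) → Red
  S at 25 (w=70) → Red
  P at 30 (w=80) → Blue
  T at 49 (w=200) → Blue
Red captures 540; Blue captures 280.

540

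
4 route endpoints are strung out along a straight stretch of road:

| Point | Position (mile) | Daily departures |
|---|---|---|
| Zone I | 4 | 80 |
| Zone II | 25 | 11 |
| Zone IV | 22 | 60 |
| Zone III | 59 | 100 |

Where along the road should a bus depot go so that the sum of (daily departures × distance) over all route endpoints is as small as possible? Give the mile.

x = 22

For a sum of weighted absolute distances on a line, the optimum is the weighted median (not the mean). Total weight W = 251; half-weight = 125.5.
Sort by position and accumulate weight:
  mile 4 (Zone I, w=80) → cum 80
  mile 22 (Zone IV, w=60) → cum 140  ≥ 125.5 → median here
  mile 25 (Zone II, w=11) → cum 151
  mile 59 (Zone III, w=100) → cum 251
Optimal location: mile 22.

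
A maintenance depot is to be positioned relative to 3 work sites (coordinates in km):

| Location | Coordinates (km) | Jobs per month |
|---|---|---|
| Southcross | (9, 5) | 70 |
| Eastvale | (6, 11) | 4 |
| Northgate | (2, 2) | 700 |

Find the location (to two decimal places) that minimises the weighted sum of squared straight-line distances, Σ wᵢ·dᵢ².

The minimiser of Σwᵢ‖p−pᵢ‖² is the weighted centroid p* = (Σwᵢpᵢ)/(Σwᵢ).
Σwᵢ = 774.
Σwᵢxᵢ = 70·9 + 4·6 + 700·2 = 2054.
Σwᵢyᵢ = 70·5 + 4·11 + 700·2 = 1794.
x* = 2054/774 = 2.65, y* = 1794/774 = 2.32.

(2.65, 2.32)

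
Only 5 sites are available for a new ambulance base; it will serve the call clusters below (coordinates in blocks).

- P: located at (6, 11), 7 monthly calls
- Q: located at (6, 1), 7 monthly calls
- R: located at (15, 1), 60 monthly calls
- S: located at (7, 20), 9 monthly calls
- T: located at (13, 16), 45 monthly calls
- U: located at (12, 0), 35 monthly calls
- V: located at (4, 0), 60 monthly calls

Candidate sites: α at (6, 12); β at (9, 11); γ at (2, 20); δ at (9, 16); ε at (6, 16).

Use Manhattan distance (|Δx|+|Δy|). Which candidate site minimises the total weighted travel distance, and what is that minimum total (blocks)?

β, total 3026 blocks

Total weighted distance at each candidate:
  α (6, 12): total = 3330
  β (9, 11): total = 3026
  γ (2, 20): total = 5262
  δ (9, 16): total = 3601
  ε (6, 16): total = 3790
Minimum is at β with total 3026 blocks.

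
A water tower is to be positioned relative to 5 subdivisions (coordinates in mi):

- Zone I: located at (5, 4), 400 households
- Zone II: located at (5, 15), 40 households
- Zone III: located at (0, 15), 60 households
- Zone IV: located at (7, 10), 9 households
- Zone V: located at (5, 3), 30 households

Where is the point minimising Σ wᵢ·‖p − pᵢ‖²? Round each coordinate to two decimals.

(4.48, 6.09)

The minimiser of Σwᵢ‖p−pᵢ‖² is the weighted centroid p* = (Σwᵢpᵢ)/(Σwᵢ).
Σwᵢ = 539.
Σwᵢxᵢ = 400·5 + 40·5 + 60·0 + 9·7 + 30·5 = 2413.
Σwᵢyᵢ = 400·4 + 40·15 + 60·15 + 9·10 + 30·3 = 3280.
x* = 2413/539 = 4.48, y* = 3280/539 = 6.09.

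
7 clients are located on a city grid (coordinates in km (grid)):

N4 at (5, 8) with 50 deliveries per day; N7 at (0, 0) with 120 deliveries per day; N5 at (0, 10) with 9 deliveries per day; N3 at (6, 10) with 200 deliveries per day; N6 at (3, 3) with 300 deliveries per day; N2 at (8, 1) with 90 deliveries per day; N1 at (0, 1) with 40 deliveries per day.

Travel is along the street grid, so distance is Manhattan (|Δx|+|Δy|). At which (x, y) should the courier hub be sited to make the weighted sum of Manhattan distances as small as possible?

Manhattan distance separates: Σwᵢ(|x−xᵢ|+|y−yᵢ|) = Σwᵢ|x−xᵢ| + Σwᵢ|y−yᵢ|, so x and y are optimised independently as 1-D weighted medians.
Total weight W = 809; half = 404.5.
x-coordinate, sorted with cumulative weight:
  x=0 (N7, w=120) cum 120
  x=0 (N5, w=9) cum 129
  x=0 (N1, w=40) cum 169
  x=3 (N6, w=300) cum 469  ← median
  x=5 (N4, w=50) cum 519
  x=6 (N3, w=200) cum 719
  x=8 (N2, w=90) cum 809
⇒ x* = 3
y-coordinate, sorted with cumulative weight:
  y=0 (N7, w=120) cum 120
  y=1 (N2, w=90) cum 210
  y=1 (N1, w=40) cum 250
  y=3 (N6, w=300) cum 550  ← median
  y=8 (N4, w=50) cum 600
  y=10 (N5, w=9) cum 609
  y=10 (N3, w=200) cum 809
⇒ y* = 3

(3, 3)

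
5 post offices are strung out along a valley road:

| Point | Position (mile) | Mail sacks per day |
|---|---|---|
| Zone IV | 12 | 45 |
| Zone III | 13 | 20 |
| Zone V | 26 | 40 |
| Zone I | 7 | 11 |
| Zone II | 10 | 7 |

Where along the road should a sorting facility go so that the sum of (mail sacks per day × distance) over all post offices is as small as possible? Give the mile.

For a sum of weighted absolute distances on a line, the optimum is the weighted median (not the mean). Total weight W = 123; half-weight = 61.5.
Sort by position and accumulate weight:
  mile 7 (Zone I, w=11) → cum 11
  mile 10 (Zone II, w=7) → cum 18
  mile 12 (Zone IV, w=45) → cum 63  ≥ 61.5 → median here
  mile 13 (Zone III, w=20) → cum 83
  mile 26 (Zone V, w=40) → cum 123
Optimal location: mile 12.

x = 12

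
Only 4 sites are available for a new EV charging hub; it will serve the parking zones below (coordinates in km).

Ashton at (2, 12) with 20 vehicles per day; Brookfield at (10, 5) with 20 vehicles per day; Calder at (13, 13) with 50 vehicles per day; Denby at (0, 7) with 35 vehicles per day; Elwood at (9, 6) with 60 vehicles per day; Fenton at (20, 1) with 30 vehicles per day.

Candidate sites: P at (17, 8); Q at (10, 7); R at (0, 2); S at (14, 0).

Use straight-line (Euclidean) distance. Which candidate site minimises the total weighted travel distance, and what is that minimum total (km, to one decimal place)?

Q, total 1348.8 km

Total weighted distance at each candidate:
  P (17, 8): total = 2102.2
  Q (10, 7): total = 1348.8
  R (0, 2): total = 2630.9
  S (14, 0): total = 2318.3
Minimum is at Q with total 1348.8 km.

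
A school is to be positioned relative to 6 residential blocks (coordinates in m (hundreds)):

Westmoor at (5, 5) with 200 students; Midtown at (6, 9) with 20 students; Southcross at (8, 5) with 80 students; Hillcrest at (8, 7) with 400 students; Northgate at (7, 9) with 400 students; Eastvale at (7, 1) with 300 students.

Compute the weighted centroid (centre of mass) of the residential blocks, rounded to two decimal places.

(7.04, 5.91)

The minimiser of Σwᵢ‖p−pᵢ‖² is the weighted centroid p* = (Σwᵢpᵢ)/(Σwᵢ).
Σwᵢ = 1400.
Σwᵢxᵢ = 200·5 + 20·6 + 80·8 + 400·8 + 400·7 + 300·7 = 9860.
Σwᵢyᵢ = 200·5 + 20·9 + 80·5 + 400·7 + 400·9 + 300·1 = 8280.
x* = 9860/1400 = 7.04, y* = 8280/1400 = 5.91.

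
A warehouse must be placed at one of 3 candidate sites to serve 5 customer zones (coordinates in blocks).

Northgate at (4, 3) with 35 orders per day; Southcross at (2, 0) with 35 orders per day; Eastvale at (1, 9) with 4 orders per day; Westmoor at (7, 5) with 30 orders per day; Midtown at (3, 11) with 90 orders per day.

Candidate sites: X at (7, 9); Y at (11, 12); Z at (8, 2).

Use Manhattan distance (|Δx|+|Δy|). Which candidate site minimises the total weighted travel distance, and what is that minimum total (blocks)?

Total weighted distance at each candidate:
  X (7, 9): total = 1489
  Y (11, 12): total = 2487
  Z (8, 2): total = 1891
Minimum is at X with total 1489 blocks.

X, total 1489 blocks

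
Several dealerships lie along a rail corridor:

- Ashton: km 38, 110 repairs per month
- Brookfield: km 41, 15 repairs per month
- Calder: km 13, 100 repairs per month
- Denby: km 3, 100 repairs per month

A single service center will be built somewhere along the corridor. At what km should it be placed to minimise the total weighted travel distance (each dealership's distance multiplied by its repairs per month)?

x = 13

For a sum of weighted absolute distances on a line, the optimum is the weighted median (not the mean). Total weight W = 325; half-weight = 162.5.
Sort by position and accumulate weight:
  km 3 (Denby, w=100) → cum 100
  km 13 (Calder, w=100) → cum 200  ≥ 162.5 → median here
  km 38 (Ashton, w=110) → cum 310
  km 41 (Brookfield, w=15) → cum 325
Optimal location: km 13.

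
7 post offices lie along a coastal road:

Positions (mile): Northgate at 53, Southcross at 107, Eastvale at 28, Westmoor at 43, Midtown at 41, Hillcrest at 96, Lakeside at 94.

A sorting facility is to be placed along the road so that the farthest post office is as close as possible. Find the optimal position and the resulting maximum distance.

location 67.5, max distance 39.5

The 1-center on a line is the midpoint of the two extreme points: leftmost at 28, rightmost at 107.
Optimal location = (28 + 107)/2 = 67.5; maximum distance = (107 − 28)/2 = 39.5.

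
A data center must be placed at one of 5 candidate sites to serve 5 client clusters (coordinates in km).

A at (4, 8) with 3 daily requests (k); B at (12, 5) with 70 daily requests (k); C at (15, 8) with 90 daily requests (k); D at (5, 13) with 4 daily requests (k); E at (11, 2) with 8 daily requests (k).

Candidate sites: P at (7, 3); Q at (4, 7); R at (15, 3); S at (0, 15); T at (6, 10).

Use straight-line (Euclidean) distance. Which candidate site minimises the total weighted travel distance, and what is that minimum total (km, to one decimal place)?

R, total 828.2 km

Total weighted distance at each candidate:
  P (7, 3): total = 1317.3
  Q (4, 7): total = 1667.5
  R (15, 3): total = 828.2
  S (0, 15): total = 2765.2
  T (6, 10): total = 1473.1
Minimum is at R with total 828.2 km.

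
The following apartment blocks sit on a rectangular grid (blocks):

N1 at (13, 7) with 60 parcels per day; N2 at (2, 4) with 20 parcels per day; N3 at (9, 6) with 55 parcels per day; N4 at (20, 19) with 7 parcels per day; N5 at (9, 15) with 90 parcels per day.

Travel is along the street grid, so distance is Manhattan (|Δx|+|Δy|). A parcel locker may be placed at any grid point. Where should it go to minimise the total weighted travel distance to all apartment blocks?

(9, 7)

Manhattan distance separates: Σwᵢ(|x−xᵢ|+|y−yᵢ|) = Σwᵢ|x−xᵢ| + Σwᵢ|y−yᵢ|, so x and y are optimised independently as 1-D weighted medians.
Total weight W = 232; half = 116.
x-coordinate, sorted with cumulative weight:
  x=2 (N2, w=20) cum 20
  x=9 (N3, w=55) cum 75
  x=9 (N5, w=90) cum 165  ← median
  x=13 (N1, w=60) cum 225
  x=20 (N4, w=7) cum 232
⇒ x* = 9
y-coordinate, sorted with cumulative weight:
  y=4 (N2, w=20) cum 20
  y=6 (N3, w=55) cum 75
  y=7 (N1, w=60) cum 135  ← median
  y=15 (N5, w=90) cum 225
  y=19 (N4, w=7) cum 232
⇒ y* = 7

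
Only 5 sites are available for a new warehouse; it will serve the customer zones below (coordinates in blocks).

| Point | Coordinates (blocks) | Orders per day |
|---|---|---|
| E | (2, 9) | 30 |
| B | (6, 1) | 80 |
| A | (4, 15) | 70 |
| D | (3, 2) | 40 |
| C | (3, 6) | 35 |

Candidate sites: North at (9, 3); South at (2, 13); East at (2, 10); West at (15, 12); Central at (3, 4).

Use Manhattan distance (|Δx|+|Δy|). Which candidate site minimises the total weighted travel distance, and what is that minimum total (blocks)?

Total weighted distance at each candidate:
  North (9, 3): total = 2575
  South (2, 13): total = 2440
  East (2, 10): total = 2095
  West (15, 12): total = 4570
  Central (3, 4): total = 1650
Minimum is at Central with total 1650 blocks.

Central, total 1650 blocks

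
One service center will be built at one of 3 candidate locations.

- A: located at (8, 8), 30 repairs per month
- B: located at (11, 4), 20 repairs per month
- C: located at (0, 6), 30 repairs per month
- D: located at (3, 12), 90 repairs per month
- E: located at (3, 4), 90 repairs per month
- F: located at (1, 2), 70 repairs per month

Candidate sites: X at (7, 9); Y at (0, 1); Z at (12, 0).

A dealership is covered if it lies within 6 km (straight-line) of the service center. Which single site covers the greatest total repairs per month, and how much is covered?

Y, covering 190

Coverage radius r = 6 km; a point is covered iff (Δx)²+(Δy)² ≤ 6² = 36.
  X (7, 9): covers {A, D} → 120
  Y (0, 1): covers {C, E, F} → 190
  Z (12, 0): covers {B} → 20
Maximum coverage at Y: 190 repairs per month.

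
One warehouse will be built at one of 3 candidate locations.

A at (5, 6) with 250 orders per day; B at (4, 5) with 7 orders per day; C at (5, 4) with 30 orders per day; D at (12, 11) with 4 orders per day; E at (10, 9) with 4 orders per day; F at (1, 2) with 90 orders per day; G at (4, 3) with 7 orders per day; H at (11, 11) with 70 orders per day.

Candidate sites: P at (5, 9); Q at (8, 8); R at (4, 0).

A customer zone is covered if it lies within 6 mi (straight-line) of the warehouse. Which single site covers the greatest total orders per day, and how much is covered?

Coverage radius r = 6 mi; a point is covered iff (Δx)²+(Δy)² ≤ 6² = 36.
  P (5, 9): covers {A, B, C, E} → 291
  Q (8, 8): covers {A, B, C, D, E, H} → 365
  R (4, 0): covers {B, C, F, G} → 134
Maximum coverage at Q: 365 orders per day.

Q, covering 365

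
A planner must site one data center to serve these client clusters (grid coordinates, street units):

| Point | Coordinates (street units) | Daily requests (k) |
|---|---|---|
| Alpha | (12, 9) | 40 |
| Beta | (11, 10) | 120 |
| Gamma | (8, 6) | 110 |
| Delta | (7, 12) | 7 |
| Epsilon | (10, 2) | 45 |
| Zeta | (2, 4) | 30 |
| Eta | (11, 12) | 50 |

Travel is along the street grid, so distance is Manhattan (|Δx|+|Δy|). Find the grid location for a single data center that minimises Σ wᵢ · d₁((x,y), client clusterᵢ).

(11, 9)

Manhattan distance separates: Σwᵢ(|x−xᵢ|+|y−yᵢ|) = Σwᵢ|x−xᵢ| + Σwᵢ|y−yᵢ|, so x and y are optimised independently as 1-D weighted medians.
Total weight W = 402; half = 201.
x-coordinate, sorted with cumulative weight:
  x=2 (Zeta, w=30) cum 30
  x=7 (Delta, w=7) cum 37
  x=8 (Gamma, w=110) cum 147
  x=10 (Epsilon, w=45) cum 192
  x=11 (Beta, w=120) cum 312  ← median
  x=11 (Eta, w=50) cum 362
  x=12 (Alpha, w=40) cum 402
⇒ x* = 11
y-coordinate, sorted with cumulative weight:
  y=2 (Epsilon, w=45) cum 45
  y=4 (Zeta, w=30) cum 75
  y=6 (Gamma, w=110) cum 185
  y=9 (Alpha, w=40) cum 225  ← median
  y=10 (Beta, w=120) cum 345
  y=12 (Delta, w=7) cum 352
  y=12 (Eta, w=50) cum 402
⇒ y* = 9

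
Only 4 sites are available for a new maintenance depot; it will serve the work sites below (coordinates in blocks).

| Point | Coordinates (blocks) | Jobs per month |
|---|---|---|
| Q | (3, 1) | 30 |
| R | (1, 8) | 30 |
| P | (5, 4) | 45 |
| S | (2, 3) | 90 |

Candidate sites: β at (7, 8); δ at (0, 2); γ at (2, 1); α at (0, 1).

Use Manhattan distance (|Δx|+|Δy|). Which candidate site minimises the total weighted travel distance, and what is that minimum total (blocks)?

γ, total 720 blocks

Total weighted distance at each candidate:
  β (7, 8): total = 1680
  δ (0, 2): total = 915
  γ (2, 1): total = 720
  α (0, 1): total = 1050
Minimum is at γ with total 720 blocks.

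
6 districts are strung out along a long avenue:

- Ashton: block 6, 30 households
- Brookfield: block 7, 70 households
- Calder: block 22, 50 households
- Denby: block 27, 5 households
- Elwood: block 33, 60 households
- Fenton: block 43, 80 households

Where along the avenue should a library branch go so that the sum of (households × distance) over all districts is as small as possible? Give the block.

x = 22

For a sum of weighted absolute distances on a line, the optimum is the weighted median (not the mean). Total weight W = 295; half-weight = 147.5.
Sort by position and accumulate weight:
  block 6 (Ashton, w=30) → cum 30
  block 7 (Brookfield, w=70) → cum 100
  block 22 (Calder, w=50) → cum 150  ≥ 147.5 → median here
  block 27 (Denby, w=5) → cum 155
  block 33 (Elwood, w=60) → cum 215
  block 43 (Fenton, w=80) → cum 295
Optimal location: block 22.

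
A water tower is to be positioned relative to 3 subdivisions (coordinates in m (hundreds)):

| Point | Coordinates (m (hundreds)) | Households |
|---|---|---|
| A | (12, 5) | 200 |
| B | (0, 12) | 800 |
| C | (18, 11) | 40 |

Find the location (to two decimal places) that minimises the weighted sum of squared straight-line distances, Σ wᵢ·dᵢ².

(3.00, 10.62)

The minimiser of Σwᵢ‖p−pᵢ‖² is the weighted centroid p* = (Σwᵢpᵢ)/(Σwᵢ).
Σwᵢ = 1040.
Σwᵢxᵢ = 200·12 + 800·0 + 40·18 = 3120.
Σwᵢyᵢ = 200·5 + 800·12 + 40·11 = 11040.
x* = 3120/1040 = 3.00, y* = 11040/1040 = 10.62.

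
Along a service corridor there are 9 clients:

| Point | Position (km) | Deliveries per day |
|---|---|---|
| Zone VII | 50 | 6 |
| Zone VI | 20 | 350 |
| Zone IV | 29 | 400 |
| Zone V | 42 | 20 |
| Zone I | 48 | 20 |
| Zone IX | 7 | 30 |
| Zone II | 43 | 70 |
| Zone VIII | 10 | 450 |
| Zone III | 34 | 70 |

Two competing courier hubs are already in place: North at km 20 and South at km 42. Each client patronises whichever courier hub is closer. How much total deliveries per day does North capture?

The indifferent point is the midpoint (20+42)/2 = 31; clients left of it (closer to North at 20) go to North, those right go to South.
  Zone IX at 7 (w=30) → North
  Zone VIII at 10 (w=450) → North
  Zone VI at 20 (w=350) → North
  Zone IV at 29 (w=400) → North
  Zone III at 34 (w=70) → South
  Zone V at 42 (w=20) → South
  Zone II at 43 (w=70) → South
  Zone I at 48 (w=20) → South
  Zone VII at 50 (w=6) → South
North captures 1230; South captures 186.

1230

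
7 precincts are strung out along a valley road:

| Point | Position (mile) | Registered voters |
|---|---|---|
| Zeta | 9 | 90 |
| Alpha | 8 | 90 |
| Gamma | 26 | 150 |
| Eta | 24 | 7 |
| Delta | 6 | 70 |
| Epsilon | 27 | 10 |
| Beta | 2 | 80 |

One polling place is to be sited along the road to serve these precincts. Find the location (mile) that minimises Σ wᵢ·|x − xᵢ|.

For a sum of weighted absolute distances on a line, the optimum is the weighted median (not the mean). Total weight W = 497; half-weight = 248.5.
Sort by position and accumulate weight:
  mile 2 (Beta, w=80) → cum 80
  mile 6 (Delta, w=70) → cum 150
  mile 8 (Alpha, w=90) → cum 240
  mile 9 (Zeta, w=90) → cum 330  ≥ 248.5 → median here
  mile 24 (Eta, w=7) → cum 337
  mile 26 (Gamma, w=150) → cum 487
  mile 27 (Epsilon, w=10) → cum 497
Optimal location: mile 9.

x = 9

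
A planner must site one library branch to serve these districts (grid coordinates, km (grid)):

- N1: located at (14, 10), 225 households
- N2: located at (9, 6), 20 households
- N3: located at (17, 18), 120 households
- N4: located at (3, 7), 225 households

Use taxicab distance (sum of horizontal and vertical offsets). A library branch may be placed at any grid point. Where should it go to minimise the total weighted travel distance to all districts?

(14, 10)

Manhattan distance separates: Σwᵢ(|x−xᵢ|+|y−yᵢ|) = Σwᵢ|x−xᵢ| + Σwᵢ|y−yᵢ|, so x and y are optimised independently as 1-D weighted medians.
Total weight W = 590; half = 295.
x-coordinate, sorted with cumulative weight:
  x=3 (N4, w=225) cum 225
  x=9 (N2, w=20) cum 245
  x=14 (N1, w=225) cum 470  ← median
  x=17 (N3, w=120) cum 590
⇒ x* = 14
y-coordinate, sorted with cumulative weight:
  y=6 (N2, w=20) cum 20
  y=7 (N4, w=225) cum 245
  y=10 (N1, w=225) cum 470  ← median
  y=18 (N3, w=120) cum 590
⇒ y* = 10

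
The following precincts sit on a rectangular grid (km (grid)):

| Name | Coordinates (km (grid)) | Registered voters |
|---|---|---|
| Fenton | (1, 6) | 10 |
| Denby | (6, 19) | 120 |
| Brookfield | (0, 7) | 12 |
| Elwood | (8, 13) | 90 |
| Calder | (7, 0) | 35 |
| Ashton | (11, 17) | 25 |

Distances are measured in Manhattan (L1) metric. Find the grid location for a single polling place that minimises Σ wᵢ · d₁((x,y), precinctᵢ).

Manhattan distance separates: Σwᵢ(|x−xᵢ|+|y−yᵢ|) = Σwᵢ|x−xᵢ| + Σwᵢ|y−yᵢ|, so x and y are optimised independently as 1-D weighted medians.
Total weight W = 292; half = 146.
x-coordinate, sorted with cumulative weight:
  x=0 (Brookfield, w=12) cum 12
  x=1 (Fenton, w=10) cum 22
  x=6 (Denby, w=120) cum 142
  x=7 (Calder, w=35) cum 177  ← median
  x=8 (Elwood, w=90) cum 267
  x=11 (Ashton, w=25) cum 292
⇒ x* = 7
y-coordinate, sorted with cumulative weight:
  y=0 (Calder, w=35) cum 35
  y=6 (Fenton, w=10) cum 45
  y=7 (Brookfield, w=12) cum 57
  y=13 (Elwood, w=90) cum 147  ← median
  y=17 (Ashton, w=25) cum 172
  y=19 (Denby, w=120) cum 292
⇒ y* = 13

(7, 13)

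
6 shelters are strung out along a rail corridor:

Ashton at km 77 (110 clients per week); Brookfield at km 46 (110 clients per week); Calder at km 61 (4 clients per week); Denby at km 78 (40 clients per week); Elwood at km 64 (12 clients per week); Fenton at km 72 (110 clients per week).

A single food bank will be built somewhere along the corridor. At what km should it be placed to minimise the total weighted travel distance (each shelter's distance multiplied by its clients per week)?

For a sum of weighted absolute distances on a line, the optimum is the weighted median (not the mean). Total weight W = 386; half-weight = 193.
Sort by position and accumulate weight:
  km 46 (Brookfield, w=110) → cum 110
  km 61 (Calder, w=4) → cum 114
  km 64 (Elwood, w=12) → cum 126
  km 72 (Fenton, w=110) → cum 236  ≥ 193 → median here
  km 77 (Ashton, w=110) → cum 346
  km 78 (Denby, w=40) → cum 386
Optimal location: km 72.

x = 72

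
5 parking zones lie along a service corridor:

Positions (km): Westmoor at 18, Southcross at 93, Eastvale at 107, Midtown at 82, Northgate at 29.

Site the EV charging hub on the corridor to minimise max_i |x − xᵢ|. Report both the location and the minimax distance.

The 1-center on a line is the midpoint of the two extreme points: leftmost at 18, rightmost at 107.
Optimal location = (18 + 107)/2 = 62.5; maximum distance = (107 − 18)/2 = 44.5.

location 62.5, max distance 44.5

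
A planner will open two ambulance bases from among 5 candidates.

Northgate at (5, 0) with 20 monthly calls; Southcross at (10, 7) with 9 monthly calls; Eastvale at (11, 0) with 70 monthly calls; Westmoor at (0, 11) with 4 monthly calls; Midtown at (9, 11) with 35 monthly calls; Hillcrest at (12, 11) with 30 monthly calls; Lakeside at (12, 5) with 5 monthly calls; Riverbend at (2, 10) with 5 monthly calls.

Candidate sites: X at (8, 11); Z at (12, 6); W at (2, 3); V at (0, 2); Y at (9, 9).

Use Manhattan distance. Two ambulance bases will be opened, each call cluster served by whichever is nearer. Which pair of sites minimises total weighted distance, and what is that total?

Evaluate every pair (each demand assigned to the nearer of the two):
  {X, Z}: total = 1004
  {Z, Y}: total = 1086
  {Z, W}: total = 1147
  {Z, V}: total = 1178
  {W, Y}: total = 1247
  {V, Y}: total = 1268
  {X, W}: total = 1286
  {X, Y}: total = 1314
  {X, V}: total = 1376
  {W, V}: total = 2264
Best pair: {X, Z} with total 1004.

{X, Z}, total 1004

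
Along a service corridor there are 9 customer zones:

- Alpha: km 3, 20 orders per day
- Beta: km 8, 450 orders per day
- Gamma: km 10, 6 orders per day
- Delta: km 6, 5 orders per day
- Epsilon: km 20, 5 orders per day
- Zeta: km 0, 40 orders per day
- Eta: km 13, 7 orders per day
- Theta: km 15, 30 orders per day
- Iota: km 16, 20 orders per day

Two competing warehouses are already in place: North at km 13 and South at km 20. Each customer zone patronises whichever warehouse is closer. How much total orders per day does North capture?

578

The indifferent point is the midpoint (13+20)/2 = 16.5; customer zones left of it (closer to North at 13) go to North, those right go to South.
  Zeta at 0 (w=40) → North
  Alpha at 3 (w=20) → North
  Delta at 6 (w=5) → North
  Beta at 8 (w=450) → North
  Gamma at 10 (w=6) → North
  Eta at 13 (w=7) → North
  Theta at 15 (w=30) → North
  Iota at 16 (w=20) → North
  Epsilon at 20 (w=5) → South
North captures 578; South captures 5.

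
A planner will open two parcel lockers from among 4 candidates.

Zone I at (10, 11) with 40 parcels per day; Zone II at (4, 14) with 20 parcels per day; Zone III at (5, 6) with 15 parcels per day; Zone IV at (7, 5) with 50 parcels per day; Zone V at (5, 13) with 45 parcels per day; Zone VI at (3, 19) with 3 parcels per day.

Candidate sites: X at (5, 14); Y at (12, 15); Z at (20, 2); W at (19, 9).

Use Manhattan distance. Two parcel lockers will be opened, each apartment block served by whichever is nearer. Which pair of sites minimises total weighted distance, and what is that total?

{X, Y}, total 996

Evaluate every pair (each demand assigned to the nearer of the two):
  {X, Y}: total = 996
  {X, Z}: total = 1076
  {X, W}: total = 1076
  {Y, Z}: total = 1854
  {Y, W}: total = 1854
  {Z, W}: total = 2783
Best pair: {X, Y} with total 996.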